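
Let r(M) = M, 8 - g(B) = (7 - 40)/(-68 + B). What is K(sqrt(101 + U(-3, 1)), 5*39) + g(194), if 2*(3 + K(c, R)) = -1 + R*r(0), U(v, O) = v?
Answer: 100/21 ≈ 4.7619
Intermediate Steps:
g(B) = 8 + 33/(-68 + B) (g(B) = 8 - (7 - 40)/(-68 + B) = 8 - (-33)/(-68 + B) = 8 + 33/(-68 + B))
K(c, R) = -7/2 (K(c, R) = -3 + (-1 + R*0)/2 = -3 + (-1 + 0)/2 = -3 + (1/2)*(-1) = -3 - 1/2 = -7/2)
K(sqrt(101 + U(-3, 1)), 5*39) + g(194) = -7/2 + (-511 + 8*194)/(-68 + 194) = -7/2 + (-511 + 1552)/126 = -7/2 + (1/126)*1041 = -7/2 + 347/42 = 100/21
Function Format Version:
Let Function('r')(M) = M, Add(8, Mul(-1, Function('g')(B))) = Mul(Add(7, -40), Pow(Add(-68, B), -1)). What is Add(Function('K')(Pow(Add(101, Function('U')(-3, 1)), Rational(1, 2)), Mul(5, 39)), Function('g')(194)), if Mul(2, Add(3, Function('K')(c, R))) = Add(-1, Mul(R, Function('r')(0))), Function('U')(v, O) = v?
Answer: Rational(100, 21) ≈ 4.7619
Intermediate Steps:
Function('g')(B) = Add(8, Mul(33, Pow(Add(-68, B), -1))) (Function('g')(B) = Add(8, Mul(-1, Mul(Add(7, -40), Pow(Add(-68, B), -1)))) = Add(8, Mul(-1, Mul(-33, Pow(Add(-68, B), -1)))) = Add(8, Mul(33, Pow(Add(-68, B), -1))))
Function('K')(c, R) = Rational(-7, 2) (Function('K')(c, R) = Add(-3, Mul(Rational(1, 2), Add(-1, Mul(R, 0)))) = Add(-3, Mul(Rational(1, 2), Add(-1, 0))) = Add(-3, Mul(Rational(1, 2), -1)) = Add(-3, Rational(-1, 2)) = Rational(-7, 2))
Add(Function('K')(Pow(Add(101, Function('U')(-3, 1)), Rational(1, 2)), Mul(5, 39)), Function('g')(194)) = Add(Rational(-7, 2), Mul(Pow(Add(-68, 194), -1), Add(-511, Mul(8, 194)))) = Add(Rational(-7, 2), Mul(Pow(126, -1), Add(-511, 1552))) = Add(Rational(-7, 2), Mul(Rational(1, 126), 1041)) = Add(Rational(-7, 2), Rational(347, 42)) = Rational(100, 21)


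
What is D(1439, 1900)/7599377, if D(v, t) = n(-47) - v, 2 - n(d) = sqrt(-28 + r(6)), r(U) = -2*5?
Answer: -1437/7599377 - I*sqrt(38)/7599377 ≈ -0.00018909 - 8.1117e-7*I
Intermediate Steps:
r(U) = -10
n(d) = 2 - I*sqrt(38) (n(d) = 2 - sqrt(-28 - 10) = 2 - sqrt(-38) = 2 - I*sqrt(38))
D(v, t) = 2 - v - I*sqrt(38) (D(v, t) = (2 - I*sqrt(38)) - v = 2 - v - I*sqrt(38))
D(1439, 1900)/7599377 = (2 - 1*1439 - I*sqrt(38))/7599377 = (2 - 1439 - I*sqrt(38))*(1/7599377) = (-1437 - I*sqrt(38))*(1/7599377) = -1437/7599377 - I*sqrt(38)/7599377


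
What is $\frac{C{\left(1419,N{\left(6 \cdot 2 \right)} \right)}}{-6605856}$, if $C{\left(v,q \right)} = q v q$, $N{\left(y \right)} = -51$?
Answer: $- \frac{410091}{733984} \approx -0.55872$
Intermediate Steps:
$C{\left(v,q \right)} = v q^{2}$
$\frac{C{\left(1419,N{\left(6 \cdot 2 \right)} \right)}}{-6605856} = \frac{1419 \left(-51\right)^{2}}{-6605856} = 1419 \cdot 2601 \left(- \frac{1}{6605856}\right) = 3690819 \left(- \frac{1}{6605856}\right) = - \frac{410091}{733984}$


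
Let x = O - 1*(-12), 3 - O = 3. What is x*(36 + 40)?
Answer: 912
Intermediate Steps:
O = 0 (O = 3 - 1*3 = 3 - 3 = 0)
x = 12 (x = 0 - 1*(-12) = 0 + 12 = 12)
x*(36 + 40) = 12*(36 + 40) = 12*76 = 912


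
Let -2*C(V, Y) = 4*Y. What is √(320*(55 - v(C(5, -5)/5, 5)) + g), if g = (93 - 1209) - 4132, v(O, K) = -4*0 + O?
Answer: 8*√183 ≈ 108.22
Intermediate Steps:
C(V, Y) = -2*Y
v(O, K) = O (v(O, K) = 0 + O = O)
g = -5248 (g = -1116 - 4132 = -5248)
√(320*(55 - v(C(5, -5)/5, 5)) + g) = √(320*(55 - (-2*(-5))/5) - 5248) = √(320*(55 - 10/5) - 5248) = √(320*(55 - 1*2) - 5248) = √(320*(55 - 2) - 5248) = √(320*53 - 5248) = √(16960 - 5248) = √11712 = 8*√183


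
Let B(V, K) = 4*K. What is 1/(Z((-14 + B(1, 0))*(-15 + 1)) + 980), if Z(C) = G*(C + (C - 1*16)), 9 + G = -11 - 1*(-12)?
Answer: -1/2028 ≈ -0.00049310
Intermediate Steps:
G = -8 (G = -9 + (-11 - 1*(-12)) = -9 + (-11 + 12) = -9 + 1 = -8)
Z(C) = 128 - 16*C (Z(C) = -8*(C + (C - 1*16)) = -8*(C + (C - 16)) = -8*(C + (-16 + C)) = -8*(-16 + 2*C) = 128 - 16*C)
1/(Z((-14 + B(1, 0))*(-15 + 1)) + 980) = 1/((128 - 16*(-14 + 4*0)*(-15 + 1)) + 980) = 1/((128 - 16*(-14 + 0)*(-14)) + 980) = 1/((128 - (-224)*(-14)) + 980) = 1/((128 - 16*196) + 980) = 1/((128 - 3136) + 980) = 1/(-3008 + 980) = 1/(-2028) = -1/2028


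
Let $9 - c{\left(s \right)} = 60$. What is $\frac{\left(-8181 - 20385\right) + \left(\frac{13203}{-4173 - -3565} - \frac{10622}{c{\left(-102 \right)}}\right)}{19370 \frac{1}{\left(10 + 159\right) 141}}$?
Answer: $- \frac{107534741951}{3080128} \approx -34912.0$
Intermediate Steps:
$c{\left(s \right)} = -51$ ($c{\left(s \right)} = 9 - 60 = -51$)
$\frac{\left(-8181 - 20385\right) + \left(\frac{13203}{-4173 - -3565} - \frac{10622}{c{\left(-102 \right)}}\right)}{19370 \frac{1}{\left(10 + 159\right) 141}} = \frac{\left(-8181 - 20385\right) + \left(\frac{13203}{-4173 - -3565} - \frac{10622}{-51}\right)}{19370 \frac{1}{\left(10 + 159\right) 141}} = \frac{-28566 + \left(\frac{13203}{-4173 + 3565} - - \frac{10622}{51}\right)}{19370 \frac{1}{169 \cdot 141}} = \frac{-28566 + \left(\frac{13203}{-608} + \frac{10622}{51}\right)}{19370 \cdot \frac{1}{23829}} = \frac{-28566 + \left(13203 \left(- \frac{1}{608}\right) + \frac{10622}{51}\right)}{19370 \cdot \frac{1}{23829}} = \frac{-28566 + \left(- \frac{13203}{608} + \frac{10622}{51}\right)}{\frac{1490}{1833}} = \left(-28566 + \frac{5784823}{31008}\right) \frac{1833}{1490} = \left(- \frac{879989705}{31008}\right) \frac{1833}{1490} = - \frac{107534741951}{3080128}$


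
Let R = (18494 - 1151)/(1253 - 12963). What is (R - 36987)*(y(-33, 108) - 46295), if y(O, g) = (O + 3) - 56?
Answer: 20089239676053/11710 ≈ 1.7156e+9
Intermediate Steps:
y(O, g) = -53 + O (y(O, g) = (3 + O) - 56 = -53 + O)
R = -17343/11710 (R = 17343/(-11710) = 17343*(-1/11710) = -17343/11710 ≈ -1.4810)
(R - 36987)*(y(-33, 108) - 46295) = (-17343/11710 - 36987)*((-53 - 33) - 46295) = -433135113*(-86 - 46295)/11710 = -433135113/11710*(-46381) = 20089239676053/11710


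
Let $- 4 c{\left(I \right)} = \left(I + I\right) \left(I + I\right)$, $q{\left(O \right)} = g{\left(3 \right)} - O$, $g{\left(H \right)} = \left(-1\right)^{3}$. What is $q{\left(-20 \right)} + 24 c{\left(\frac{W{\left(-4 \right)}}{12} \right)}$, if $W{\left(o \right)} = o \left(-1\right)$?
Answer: $\frac{49}{3} \approx 16.333$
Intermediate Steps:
$g{\left(H \right)} = -1$
$W{\left(o \right)} = - o$
$q{\left(O \right)} = -1 - O$
$c{\left(I \right)} = - I^{2}$ ($c{\left(I \right)} = - \frac{\left(I + I\right) \left(I + I\right)}{4} = - \frac{2 I 2 I}{4} = - \frac{4 I^{2}}{4} = - I^{2}$)
$q{\left(-20 \right)} + 24 c{\left(\frac{W{\left(-4 \right)}}{12} \right)} = \left(-1 - -20\right) + 24 \left(- \left(\frac{\left(-1\right) \left(-4\right)}{12}\right)^{2}\right) = \left(-1 + 20\right) + 24 \left(- \left(4 \cdot \frac{1}{12}\right)^{2}\right) = 19 + 24 \left(- \frac{1}{9}\right) = 19 - \frac{8}{3} = \frac{49}{3}$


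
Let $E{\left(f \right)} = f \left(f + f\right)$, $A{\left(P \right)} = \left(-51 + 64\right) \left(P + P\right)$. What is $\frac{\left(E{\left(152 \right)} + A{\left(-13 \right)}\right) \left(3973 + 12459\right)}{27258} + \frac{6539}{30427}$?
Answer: $\frac{347486343087}{12566351} \approx 27652.0$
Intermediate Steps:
$A{\left(P \right)} = 26 P$ ($A{\left(P \right)} = 13 \cdot 2 P = 26 P$)
$E{\left(f \right)} = 2 f^{2}$ ($E{\left(f \right)} = f 2 f = 2 f^{2}$)
$\frac{\left(E{\left(152 \right)} + A{\left(-13 \right)}\right) \left(3973 + 12459\right)}{27258} + \frac{6539}{30427} = \frac{\left(2 \cdot 152^{2} + 26 \left(-13\right)\right) \left(3973 + 12459\right)}{27258} + \frac{6539}{30427} = \left(2 \cdot 23104 - 338\right) 16432 \cdot \frac{1}{27258} + 6539 \cdot \frac{1}{30427} = \left(46208 - 338\right) 16432 \cdot \frac{1}{27258} + \frac{6539}{30427} = 45870 \cdot 16432 \cdot \frac{1}{27258} + \frac{6539}{30427} = 753735840 \cdot \frac{1}{27258} + \frac{6539}{30427} = \frac{11420240}{413} + \frac{6539}{30427} = \frac{347486343087}{12566351}$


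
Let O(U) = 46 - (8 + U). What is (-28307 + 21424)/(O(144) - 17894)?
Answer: 6883/18000 ≈ 0.38239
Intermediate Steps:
O(U) = 38 - U (O(U) = 46 + (-8 - U) = 38 - U)
(-28307 + 21424)/(O(144) - 17894) = (-28307 + 21424)/((38 - 1*144) - 17894) = -6883/((38 - 144) - 17894) = -6883/(-106 - 17894) = -6883/(-18000) = -6883*(-1/18000) = 6883/18000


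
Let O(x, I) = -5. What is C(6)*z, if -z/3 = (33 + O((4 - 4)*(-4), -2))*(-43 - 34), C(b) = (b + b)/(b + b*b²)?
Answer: 12936/37 ≈ 349.62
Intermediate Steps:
C(b) = 2*b/(b + b³) (C(b) = (2*b)/(b + b³) = 2*b/(b + b³))
z = 6468 (z = -3*(33 - 5)*(-43 - 34) = -84*(-77) = -3*(-2156) = 6468)
C(6)*z = (2/(1 + 6²))*6468 = (2/(1 + 36))*6468 = (2/37)*6468 = 12936/37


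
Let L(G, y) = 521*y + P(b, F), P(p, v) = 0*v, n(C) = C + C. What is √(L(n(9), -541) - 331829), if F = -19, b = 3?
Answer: I*√613690 ≈ 783.38*I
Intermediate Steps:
n(C) = 2*C
P(p, v) = 0
L(G, y) = 521*y (L(G, y) = 521*y + 0 = 521*y)
√(L(n(9), -541) - 331829) = √(521*(-541) - 331829) = √(-281861 - 331829) = √(-613690) = I*√613690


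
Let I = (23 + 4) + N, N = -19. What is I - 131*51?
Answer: -6673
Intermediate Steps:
I = 8 (I = (23 + 4) - 19 = 27 - 19 = 8)
I - 131*51 = 8 - 131*51 = 8 - 6681 = -6673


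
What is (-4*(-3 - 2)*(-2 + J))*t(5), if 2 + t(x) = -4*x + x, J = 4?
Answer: -680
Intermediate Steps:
t(x) = -2 - 3*x (t(x) = -2 + (-4*x + x) = -2 - 3*x)
(-4*(-3 - 2)*(-2 + J))*t(5) = (-4*(-3 - 2)*(-2 + 4))*(-2 - 3*5) = (-(-20)*2)*(-2 - 15) = -4*(-10)*(-17) = 40*(-17) = -680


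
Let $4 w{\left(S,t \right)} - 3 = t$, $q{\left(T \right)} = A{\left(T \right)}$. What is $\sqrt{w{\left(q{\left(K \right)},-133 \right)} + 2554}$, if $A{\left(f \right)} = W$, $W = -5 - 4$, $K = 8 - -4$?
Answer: $\frac{41 \sqrt{6}}{2} \approx 50.215$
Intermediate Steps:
$K = 12$ ($K = 8 + 4 = 12$)
$W = -9$
$A{\left(f \right)} = -9$
$q{\left(T \right)} = -9$
$w{\left(S,t \right)} = \frac{3}{4} + \frac{t}{4}$
$\sqrt{w{\left(q{\left(K \right)},-133 \right)} + 2554} = \sqrt{\left(\frac{3}{4} + \frac{1}{4} \left(-133\right)\right) + 2554} = \sqrt{\left(\frac{3}{4} - \frac{133}{4}\right) + 2554} = \sqrt{- \frac{65}{2} + 2554} = \sqrt{\frac{5043}{2}} = \frac{41 \sqrt{6}}{2}$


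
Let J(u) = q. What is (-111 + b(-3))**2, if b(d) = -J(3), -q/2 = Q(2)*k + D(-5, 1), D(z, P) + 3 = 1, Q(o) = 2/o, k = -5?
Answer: 15625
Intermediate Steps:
D(z, P) = -2 (D(z, P) = -3 + 1 = -2)
q = 14 (q = -2*((2/2)*(-5) - 2) = -2*((2*(1/2))*(-5) - 2) = -2*(1*(-5) - 2) = -2*(-5 - 2) = -2*(-7) = 14)
J(u) = 14
b(d) = -14 (b(d) = -1*14 = -14)
(-111 + b(-3))**2 = (-111 - 14)**2 = (-125)**2 = 15625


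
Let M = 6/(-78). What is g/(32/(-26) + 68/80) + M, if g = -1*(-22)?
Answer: -6769/117 ≈ -57.855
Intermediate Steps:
g = 22
M = -1/13 (M = 6*(-1/78) = -1/13 ≈ -0.076923)
g/(32/(-26) + 68/80) + M = 22/(32/(-26) + 68/80) - 1/13 = 22/(32*(-1/26) + 68*(1/80)) - 1/13 = 22/(-16/13 + 17/20) - 1/13 = 22/(-99/260) - 1/13 = -260/99*22 - 1/13 = -520/9 - 1/13 = -6769/117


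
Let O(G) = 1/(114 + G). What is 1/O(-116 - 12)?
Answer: -14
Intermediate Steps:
1/O(-116 - 12) = 1/(1/(114 + (-116 - 12))) = 1/(1/(114 - 128)) = 1/(1/(-14)) = 1/(-1/14) = -14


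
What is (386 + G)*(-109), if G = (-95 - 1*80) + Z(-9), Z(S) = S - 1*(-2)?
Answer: -22236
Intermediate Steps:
Z(S) = 2 + S (Z(S) = S + 2 = 2 + S)
G = -182 (G = (-95 - 1*80) + (2 - 9) = (-95 - 80) - 7 = -175 - 7 = -182)
(386 + G)*(-109) = (386 - 182)*(-109) = 204*(-109) = -22236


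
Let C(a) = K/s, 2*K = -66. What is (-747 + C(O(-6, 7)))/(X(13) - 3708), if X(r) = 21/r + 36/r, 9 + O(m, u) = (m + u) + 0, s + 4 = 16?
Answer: 38987/192588 ≈ 0.20244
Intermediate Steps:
K = -33 (K = (1/2)*(-66) = -33)
s = 12 (s = -4 + 16 = 12)
O(m, u) = -9 + m + u (O(m, u) = -9 + ((m + u) + 0) = -9 + (m + u) = -9 + m + u)
C(a) = -11/4 (C(a) = -33/12 = -33*1/12 = -11/4)
X(r) = 57/r
(-747 + C(O(-6, 7)))/(X(13) - 3708) = (-747 - 11/4)/(57/13 - 3708) = -2999/(4*(57*(1/13) - 3708)) = -2999/(4*(57/13 - 3708)) = -2999/(4*(-48147/13)) = -2999/4*(-13/48147) = 38987/192588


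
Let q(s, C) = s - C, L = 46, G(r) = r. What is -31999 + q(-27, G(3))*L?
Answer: -33379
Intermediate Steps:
-31999 + q(-27, G(3))*L = -31999 + (-27 - 1*3)*46 = -31999 + (-27 - 3)*46 = -31999 - 30*46 = -31999 - 1380 = -33379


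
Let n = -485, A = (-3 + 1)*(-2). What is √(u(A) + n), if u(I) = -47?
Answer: 2*I*√133 ≈ 23.065*I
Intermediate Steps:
A = 4 (A = -2*(-2) = 4)
√(u(A) + n) = √(-47 - 485) = √(-532) = 2*I*√133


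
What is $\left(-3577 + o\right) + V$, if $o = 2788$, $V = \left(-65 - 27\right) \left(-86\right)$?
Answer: $7123$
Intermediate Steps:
$V = 7912$ ($V = \left(-92\right) \left(-86\right) = 7912$)
$\left(-3577 + o\right) + V = \left(-3577 + 2788\right) + 7912 = -789 + 7912 = 7123$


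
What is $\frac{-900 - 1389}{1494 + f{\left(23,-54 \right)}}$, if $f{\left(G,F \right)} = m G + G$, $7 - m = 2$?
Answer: $- \frac{763}{544} \approx -1.4026$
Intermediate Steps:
$m = 5$ ($m = 7 - 2 = 5$)
$f{\left(G,F \right)} = 6 G$ ($f{\left(G,F \right)} = 5 G + G = 6 G$)
$\frac{-900 - 1389}{1494 + f{\left(23,-54 \right)}} = \frac{-900 - 1389}{1494 + 6 \cdot 23} = - \frac{2289}{1494 + 138} = - \frac{2289}{1632} = \left(-2289\right) \frac{1}{1632} = - \frac{763}{544}$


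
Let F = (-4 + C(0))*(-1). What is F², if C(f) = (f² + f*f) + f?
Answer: 16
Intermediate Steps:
C(f) = f + 2*f² (C(f) = (f² + f²) + f = 2*f² + f = f + 2*f²)
F = 4 (F = (-4 + 0*(1 + 2*0))*(-1) = (-4 + 0*(1 + 0))*(-1) = (-4 + 0*1)*(-1) = (-4 + 0)*(-1) = -4*(-1) = 4)
F² = 4² = 16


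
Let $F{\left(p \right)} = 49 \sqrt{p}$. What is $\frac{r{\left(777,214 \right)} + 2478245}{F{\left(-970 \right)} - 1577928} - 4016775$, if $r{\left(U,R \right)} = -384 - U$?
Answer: $- \frac{5000603851857417651}{1244929551077} - \frac{60688558 i \sqrt{970}}{1244929551077} \approx -4.0168 \cdot 10^{6} - 0.0015183 i$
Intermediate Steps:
$\frac{r{\left(777,214 \right)} + 2478245}{F{\left(-970 \right)} - 1577928} - 4016775 = \frac{\left(-384 - 777\right) + 2478245}{49 \sqrt{-970} - 1577928} - 4016775 = \frac{\left(-384 - 777\right) + 2478245}{49 i \sqrt{970} - 1577928} - 4016775 = \frac{-1161 + 2478245}{49 i \sqrt{970} - 1577928} - 4016775 = \frac{2477084}{-1577928 + 49 i \sqrt{970}} - 4016775 = -4016775 + \frac{2477084}{-1577928 + 49 i \sqrt{970}}$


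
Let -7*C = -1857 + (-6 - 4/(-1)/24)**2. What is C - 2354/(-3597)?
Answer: 7171319/27468 ≈ 261.08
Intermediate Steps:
C = 65627/252 (C = -(-1857 + (-6 - 4/(-1)/24)**2)/7 = -(-1857 + (-6 - 4*(-1)*(1/24))**2)/7 = -(-1857 + (-6 + 4*(1/24))**2)/7 = -(-1857 + (-6 + 1/6)**2)/7 = -(-1857 + (-35/6)**2)/7 = -(-1857 + 1225/36)/7 = -1/7*(-65627/36) = 65627/252 ≈ 260.42)
C - 2354/(-3597) = 65627/252 - 2354/(-3597) = 65627/252 - 2354*(-1)/3597 = 65627/252 - 1*(-214/327) = 65627/252 + 214/327 = 7171319/27468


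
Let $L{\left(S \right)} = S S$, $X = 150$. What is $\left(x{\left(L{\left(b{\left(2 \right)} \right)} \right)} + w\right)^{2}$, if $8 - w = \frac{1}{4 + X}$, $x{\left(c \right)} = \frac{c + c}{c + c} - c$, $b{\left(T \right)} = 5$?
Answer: $\frac{6076225}{23716} \approx 256.21$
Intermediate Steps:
$L{\left(S \right)} = S^{2}$
$x{\left(c \right)} = 1 - c$ ($x{\left(c \right)} = \frac{2 c}{2 c} - c = 2 c \frac{1}{2 c} - c = 1 - c$)
$w = \frac{1231}{154}$ ($w = 8 - \frac{1}{4 + 150} = 8 - \frac{1}{154} = \frac{1231}{154} \approx 7.9935$)
$\left(x{\left(L{\left(b{\left(2 \right)} \right)} \right)} + w\right)^{2} = \left(\left(1 - 5^{2}\right) + \frac{1231}{154}\right)^{2} = \left(\left(1 - 25\right) + \frac{1231}{154}\right)^{2} = \left(-24 + \frac{1231}{154}\right)^{2} = \left(- \frac{2465}{154}\right)^{2} = \frac{6076225}{23716}$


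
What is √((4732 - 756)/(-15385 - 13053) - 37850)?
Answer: I*√7652539791222/14219 ≈ 194.55*I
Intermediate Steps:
√((4732 - 756)/(-15385 - 13053) - 37850) = √(3976/(-28438) - 37850) = √(3976*(-1/28438) - 37850) = √(-1988/14219 - 37850) = √(-538191138/14219) = I*√7652539791222/14219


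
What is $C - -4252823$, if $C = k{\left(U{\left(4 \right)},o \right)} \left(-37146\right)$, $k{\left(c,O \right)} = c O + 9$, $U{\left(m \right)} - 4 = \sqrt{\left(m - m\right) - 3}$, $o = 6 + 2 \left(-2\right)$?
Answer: $3621341 - 74292 i \sqrt{3} \approx 3.6213 \cdot 10^{6} - 1.2868 \cdot 10^{5} i$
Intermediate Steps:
$o = 2$ ($o = 6 - 4 = 2$)
$U{\left(m \right)} = 4 + i \sqrt{3}$ ($U{\left(m \right)} = 4 + \sqrt{\left(m - m\right) - 3} = 4 + \sqrt{0 - 3} = 4 + \sqrt{-3} = 4 + i \sqrt{3}$)
$k{\left(c,O \right)} = 9 + O c$ ($k{\left(c,O \right)} = O c + 9 = 9 + O c$)
$C = -631482 - 74292 i \sqrt{3}$ ($C = \left(9 + 2 \left(4 + i \sqrt{3}\right)\right) \left(-37146\right) = \left(9 + \left(8 + 2 i \sqrt{3}\right)\right) \left(-37146\right) = \left(17 + 2 i \sqrt{3}\right) \left(-37146\right) = -631482 - 74292 i \sqrt{3} \approx -6.3148 \cdot 10^{5} - 1.2868 \cdot 10^{5} i$)
$C - -4252823 = \left(-631482 - 74292 i \sqrt{3}\right) - -4252823 = \left(-631482 - 74292 i \sqrt{3}\right) + 4252823 = 3621341 - 74292 i \sqrt{3}$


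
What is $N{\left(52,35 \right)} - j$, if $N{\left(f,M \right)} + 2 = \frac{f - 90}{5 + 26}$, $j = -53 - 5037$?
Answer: $\frac{157690}{31} \approx 5086.8$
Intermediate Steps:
$j = -5090$ ($j = -53 - 5037 = -5090$)
$N{\left(f,M \right)} = - \frac{152}{31} + \frac{f}{31}$ ($N{\left(f,M \right)} = -2 + \frac{f - 90}{5 + 26} = -2 + \frac{-90 + f}{31} = -2 + \left(-90 + f\right) \frac{1}{31} = -2 + \left(- \frac{90}{31} + \frac{f}{31}\right) = - \frac{152}{31} + \frac{f}{31}$)
$N{\left(52,35 \right)} - j = \left(- \frac{152}{31} + \frac{1}{31} \cdot 52\right) - -5090 = \left(- \frac{152}{31} + \frac{52}{31}\right) + 5090 = - \frac{100}{31} + 5090 = \frac{157690}{31}$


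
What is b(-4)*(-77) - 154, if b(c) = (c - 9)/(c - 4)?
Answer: -2233/8 ≈ -279.13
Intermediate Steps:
b(c) = (-9 + c)/(-4 + c)
b(-4)*(-77) - 154 = ((-9 - 4)/(-4 - 4))*(-77) - 154 = (-13/(-8))*(-77) - 154 = -⅛*(-13)*(-77) - 154 = (13/8)*(-77) - 154 = -1001/8 - 154 = -2233/8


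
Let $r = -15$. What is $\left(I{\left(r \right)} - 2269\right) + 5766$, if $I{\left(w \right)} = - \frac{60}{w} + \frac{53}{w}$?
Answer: $\frac{52462}{15} \approx 3497.5$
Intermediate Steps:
$I{\left(w \right)} = - \frac{7}{w}$
$\left(I{\left(r \right)} - 2269\right) + 5766 = \left(- \frac{7}{-15} - 2269\right) + 5766 = \left(\left(-7\right) \left(- \frac{1}{15}\right) - 2269\right) + 5766 = \left(\frac{7}{15} - 2269\right) + 5766 = - \frac{34028}{15} + 5766 = \frac{52462}{15}$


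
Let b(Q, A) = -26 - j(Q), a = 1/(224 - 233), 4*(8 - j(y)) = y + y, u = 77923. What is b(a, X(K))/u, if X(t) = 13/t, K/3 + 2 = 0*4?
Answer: -613/1402614 ≈ -0.00043704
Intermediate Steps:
K = -6 (K = -6 + 3*(0*4) = -6 + 3*0 = -6 + 0 = -6)
j(y) = 8 - y/2 (j(y) = 8 - (y + y)/4 = 8 - y/2)
a = -⅑ (a = 1/(-9) = -⅑ ≈ -0.11111)
b(Q, A) = -34 + Q/2 (b(Q, A) = -26 - (8 - Q/2) = -26 + (-8 + Q/2) = -34 + Q/2)
b(a, X(K))/u = (-34 + (½)*(-⅑))/77923 = (-34 - 1/18)*(1/77923) = -613/18*1/77923 = -613/1402614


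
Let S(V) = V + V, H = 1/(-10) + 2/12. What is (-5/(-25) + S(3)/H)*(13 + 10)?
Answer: 10373/5 ≈ 2074.6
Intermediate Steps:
H = 1/15 (H = 1*(-⅒) + 2*(1/12) = -⅒ + ⅙ = 1/15 ≈ 0.066667)
S(V) = 2*V
(-5/(-25) + S(3)/H)*(13 + 10) = (-5/(-25) + (2*3)/(1/15))*(13 + 10) = (-5*(-1/25) + 6*15)*23 = (⅕ + 90)*23 = (451/5)*23 = 10373/5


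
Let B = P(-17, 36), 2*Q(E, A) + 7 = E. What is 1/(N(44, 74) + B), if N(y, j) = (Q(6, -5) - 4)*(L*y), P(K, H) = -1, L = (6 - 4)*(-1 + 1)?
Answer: -1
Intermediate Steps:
L = 0 (L = 2*0 = 0)
Q(E, A) = -7/2 + E/2
N(y, j) = 0 (N(y, j) = ((-7/2 + (1/2)*6) - 4)*(0*y) = ((-7/2 + 3) - 4)*0 = (-1/2 - 4)*0 = -9/2*0 = 0)
B = -1
1/(N(44, 74) + B) = 1/(0 - 1) = 1/(-1) = -1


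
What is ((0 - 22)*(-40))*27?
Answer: 23760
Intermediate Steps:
((0 - 22)*(-40))*27 = -22*(-40)*27 = 880*27 = 23760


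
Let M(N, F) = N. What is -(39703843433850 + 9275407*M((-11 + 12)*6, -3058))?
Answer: -39703899086292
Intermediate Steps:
-(39703843433850 + 9275407*M((-11 + 12)*6, -3058)) = -9275407/(1/(4280550 + (-11 + 12)*6)) = -9275407/(1/(4280550 + 1*6)) = -9275407/(1/(4280550 + 6)) = -9275407/(1/4280556) = -9275407/1/4280556 = -9275407*4280556 = -39703899086292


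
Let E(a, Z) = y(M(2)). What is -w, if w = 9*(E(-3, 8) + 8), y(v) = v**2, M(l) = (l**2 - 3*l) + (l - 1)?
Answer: -81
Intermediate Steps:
M(l) = -1 + l**2 - 2*l (M(l) = (l**2 - 3*l) + (-1 + l) = -1 + l**2 - 2*l)
E(a, Z) = 1 (E(a, Z) = (-1 + 2**2 - 2*2)**2 = (-1 + 4 - 4)**2 = (-1)**2 = 1)
w = 81 (w = 9*(1 + 8) = 9*9 = 81)
-w = -1*81 = -81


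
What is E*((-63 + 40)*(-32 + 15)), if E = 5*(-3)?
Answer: -5865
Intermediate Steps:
E = -15
E*((-63 + 40)*(-32 + 15)) = -15*(-63 + 40)*(-32 + 15) = -(-345)*(-17) = -15*391 = -5865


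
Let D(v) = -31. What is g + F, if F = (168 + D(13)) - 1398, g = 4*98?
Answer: -869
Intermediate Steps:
g = 392
F = -1261 (F = (168 - 31) - 1398 = 137 - 1398 = -1261)
g + F = 392 - 1261 = -869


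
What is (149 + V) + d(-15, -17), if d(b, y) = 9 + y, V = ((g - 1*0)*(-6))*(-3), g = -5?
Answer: 51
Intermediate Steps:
V = -90 (V = ((-5 - 1*0)*(-6))*(-3) = ((-5 + 0)*(-6))*(-3) = -5*(-6)*(-3) = 30*(-3) = -90)
(149 + V) + d(-15, -17) = (149 - 90) + (9 - 17) = 59 - 8 = 51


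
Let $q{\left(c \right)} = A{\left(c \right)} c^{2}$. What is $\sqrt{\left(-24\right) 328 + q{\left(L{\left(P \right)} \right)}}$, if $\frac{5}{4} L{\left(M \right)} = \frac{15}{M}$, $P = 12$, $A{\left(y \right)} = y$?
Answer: $i \sqrt{7871} \approx 88.719 i$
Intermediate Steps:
$L{\left(M \right)} = \frac{12}{M}$ ($L{\left(M \right)} = \frac{4 \frac{15}{M}}{5} = \frac{12}{M}$)
$q{\left(c \right)} = c^{3}$ ($q{\left(c \right)} = c c^{2} = c^{3}$)
$\sqrt{\left(-24\right) 328 + q{\left(L{\left(P \right)} \right)}} = \sqrt{\left(-24\right) 328 + \left(\frac{12}{12}\right)^{3}} = \sqrt{-7872 + \left(12 \cdot \frac{1}{12}\right)^{3}} = \sqrt{-7872 + 1^{3}} = \sqrt{-7872 + 1} = \sqrt{-7871} = i \sqrt{7871}$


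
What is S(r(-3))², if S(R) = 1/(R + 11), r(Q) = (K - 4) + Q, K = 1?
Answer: 1/25 ≈ 0.040000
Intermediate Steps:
r(Q) = -3 + Q (r(Q) = (1 - 4) + Q = -3 + Q)
S(R) = 1/(11 + R)
S(r(-3))² = (1/(11 + (-3 - 3)))² = (1/(11 - 6))² = (1/5)² = (⅕)² = 1/25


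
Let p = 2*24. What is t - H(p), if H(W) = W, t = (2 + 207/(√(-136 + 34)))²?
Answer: -15779/34 - 138*I*√102/17 ≈ -464.09 - 81.984*I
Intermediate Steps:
p = 48
t = (2 - 69*I*√102/34)² (t = (2 + 207/(√(-102)))² = (2 + 207/((I*√102)))² = (2 + 207*(-I*√102/102))² = (2 - 69*I*√102/34)² ≈ -416.09 - 81.984*I)
t - H(p) = (-14147/34 - 138*I*√102/17) - 1*48 = (-14147/34 - 138*I*√102/17) - 48 = -15779/34 - 138*I*√102/17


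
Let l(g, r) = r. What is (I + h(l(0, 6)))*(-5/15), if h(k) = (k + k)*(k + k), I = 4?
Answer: -148/3 ≈ -49.333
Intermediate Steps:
h(k) = 4*k**2 (h(k) = (2*k)*(2*k) = 4*k**2)
(I + h(l(0, 6)))*(-5/15) = (4 + 4*6**2)*(-5/15) = (4 + 4*36)*(-5*1/15) = (4 + 144)*(-1/3) = 148*(-1/3) = -148/3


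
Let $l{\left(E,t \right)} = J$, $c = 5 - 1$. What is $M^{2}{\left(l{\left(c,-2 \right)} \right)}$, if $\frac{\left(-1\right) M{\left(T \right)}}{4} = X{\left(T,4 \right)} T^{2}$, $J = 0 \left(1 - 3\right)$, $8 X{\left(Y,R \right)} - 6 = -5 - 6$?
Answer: $0$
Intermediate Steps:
$X{\left(Y,R \right)} = - \frac{5}{8}$ ($X{\left(Y,R \right)} = \frac{3}{4} + \frac{-5 - 6}{8} = \frac{3}{4} + \frac{1}{8} \left(-11\right) = \frac{3}{4} - \frac{11}{8} = - \frac{5}{8}$)
$c = 4$
$J = 0$ ($J = 0 \left(-2\right) = 0$)
$l{\left(E,t \right)} = 0$
$M{\left(T \right)} = \frac{5 T^{2}}{2}$ ($M{\left(T \right)} = - 4 \left(- \frac{5 T^{2}}{8}\right) = \frac{5 T^{2}}{2}$)
$M^{2}{\left(l{\left(c,-2 \right)} \right)} = \left(\frac{5 \cdot 0^{2}}{2}\right)^{2} = \left(\frac{5}{2} \cdot 0\right)^{2} = 0^{2} = 0$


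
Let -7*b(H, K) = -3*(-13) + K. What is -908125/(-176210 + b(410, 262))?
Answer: 908125/176253 ≈ 5.1524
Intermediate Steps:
b(H, K) = -39/7 - K/7 (b(H, K) = -(-3*(-13) + K)/7 = -(39 + K)/7 = -39/7 - K/7)
-908125/(-176210 + b(410, 262)) = -908125/(-176210 + (-39/7 - ⅐*262)) = -908125/(-176210 + (-39/7 - 262/7)) = -908125/(-176210 - 43) = -908125/(-176253) = -908125*(-1/176253) = 908125/176253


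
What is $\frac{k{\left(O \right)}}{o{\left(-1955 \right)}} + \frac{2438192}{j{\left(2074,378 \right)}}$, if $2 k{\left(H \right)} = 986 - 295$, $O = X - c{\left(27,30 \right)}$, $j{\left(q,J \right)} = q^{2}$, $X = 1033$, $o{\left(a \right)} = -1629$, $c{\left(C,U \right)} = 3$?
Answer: $\frac{1242827405}{3503552202} \approx 0.35473$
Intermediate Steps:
$O = 1030$ ($O = 1033 - 3 = 1030$)
$k{\left(H \right)} = \frac{691}{2}$ ($k{\left(H \right)} = \frac{986 - 295}{2} = \frac{1}{2} \cdot 691 = \frac{691}{2}$)
$\frac{k{\left(O \right)}}{o{\left(-1955 \right)}} + \frac{2438192}{j{\left(2074,378 \right)}} = \frac{691}{2 \left(-1629\right)} + \frac{2438192}{2074^{2}} = \frac{691}{2} \left(- \frac{1}{1629}\right) + \frac{2438192}{4301476} = - \frac{691}{3258} + 2438192 \cdot \frac{1}{4301476} = - \frac{691}{3258} + \frac{609548}{1075369} = \frac{1242827405}{3503552202}$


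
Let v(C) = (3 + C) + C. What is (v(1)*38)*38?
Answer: 7220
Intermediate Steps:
v(C) = 3 + 2*C
(v(1)*38)*38 = ((3 + 2*1)*38)*38 = ((3 + 2)*38)*38 = (5*38)*38 = 190*38 = 7220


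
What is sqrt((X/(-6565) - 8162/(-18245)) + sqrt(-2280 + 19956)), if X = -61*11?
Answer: sqrt(12615240993069 + 137729962516614*sqrt(491))/4791137 ≈ 11.554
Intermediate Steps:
X = -671
sqrt((X/(-6565) - 8162/(-18245)) + sqrt(-2280 + 19956)) = sqrt((-671/(-6565) - 8162/(-18245)) + sqrt(-2280 + 19956)) = sqrt((-671*(-1/6565) - 8162*(-1/18245)) + sqrt(17676)) = sqrt((671/6565 + 8162/18245) + 6*sqrt(491)) = sqrt(2633037/4791137 + 6*sqrt(491))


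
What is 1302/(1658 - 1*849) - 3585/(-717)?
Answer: 5347/809 ≈ 6.6094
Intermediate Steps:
1302/(1658 - 1*849) - 3585/(-717) = 1302/(1658 - 849) - 3585*(-1/717) = 1302/809 + 5 = 5347/809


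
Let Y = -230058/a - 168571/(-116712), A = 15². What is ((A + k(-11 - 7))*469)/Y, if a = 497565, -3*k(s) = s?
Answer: 699049046729880/6336055591 ≈ 1.1033e+5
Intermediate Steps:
k(s) = -s/3
A = 225
Y = 6336055591/6452422920 (Y = -230058/497565 - 168571/(-116712) = -230058*1/497565 - 168571*(-1/116712) = -25562/55285 + 168571/116712 = 6336055591/6452422920 ≈ 0.98197)
((A + k(-11 - 7))*469)/Y = ((225 - (-11 - 7)/3)*469)/(6336055591/6452422920) = ((225 - ⅓*(-18))*469)*(6452422920/6336055591) = ((225 + 6)*469)*(6452422920/6336055591) = (231*469)*(6452422920/6336055591) = 108339*(6452422920/6336055591) = 699049046729880/6336055591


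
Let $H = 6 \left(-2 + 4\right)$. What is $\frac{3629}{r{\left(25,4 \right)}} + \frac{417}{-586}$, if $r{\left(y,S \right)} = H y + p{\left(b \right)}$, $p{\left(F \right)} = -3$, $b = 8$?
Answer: $\frac{2002745}{174042} \approx 11.507$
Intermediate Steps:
$H = 12$ ($H = 6 \cdot 2 = 12$)
$r{\left(y,S \right)} = -3 + 12 y$ ($r{\left(y,S \right)} = 12 y - 3 = -3 + 12 y$)
$\frac{3629}{r{\left(25,4 \right)}} + \frac{417}{-586} = \frac{3629}{-3 + 12 \cdot 25} + \frac{417}{-586} = \frac{3629}{-3 + 300} + 417 \left(- \frac{1}{586}\right) = \frac{3629}{297} - \frac{417}{586} = \frac{2002745}{174042}$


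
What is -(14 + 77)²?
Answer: -8281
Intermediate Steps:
-(14 + 77)² = -1*91² = -1*8281 = -8281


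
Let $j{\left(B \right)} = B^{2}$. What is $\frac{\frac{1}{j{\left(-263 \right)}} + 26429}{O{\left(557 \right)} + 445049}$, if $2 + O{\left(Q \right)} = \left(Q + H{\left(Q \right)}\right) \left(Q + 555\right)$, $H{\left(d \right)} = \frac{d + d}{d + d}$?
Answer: $\frac{609355834}{24567514589} \approx 0.024803$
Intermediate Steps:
$H{\left(d \right)} = 1$ ($H{\left(d \right)} = \frac{2 d}{2 d} = 2 d \frac{1}{2 d} = 1$)
$O{\left(Q \right)} = -2 + \left(1 + Q\right) \left(555 + Q\right)$ ($O{\left(Q \right)} = -2 + \left(Q + 1\right) \left(Q + 555\right) = -2 + \left(1 + Q\right) \left(555 + Q\right)$)
$\frac{\frac{1}{j{\left(-263 \right)}} + 26429}{O{\left(557 \right)} + 445049} = \frac{\frac{1}{\left(-263\right)^{2}} + 26429}{\left(553 + 557^{2} + 556 \cdot 557\right) + 445049} = \frac{\frac{1}{69169} + 26429}{\left(553 + 310249 + 309692\right) + 445049} = \frac{\frac{1}{69169} + 26429}{620494 + 445049} = \frac{1828067502}{69169 \cdot 1065543} = \frac{1828067502}{69169} \cdot \frac{1}{1065543} = \frac{609355834}{24567514589}$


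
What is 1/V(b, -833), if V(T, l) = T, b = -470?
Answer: -1/470 ≈ -0.0021277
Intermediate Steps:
1/V(b, -833) = 1/(-470) = -1/470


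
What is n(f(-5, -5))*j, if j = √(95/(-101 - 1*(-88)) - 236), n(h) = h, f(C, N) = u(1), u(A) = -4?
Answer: -4*I*√41119/13 ≈ -62.393*I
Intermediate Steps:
f(C, N) = -4
j = I*√41119/13 (j = √(95/(-101 + 88) - 236) = √(95/(-13) - 236) = √(95*(-1/13) - 236) = √(-95/13 - 236) = √(-3163/13) = I*√41119/13 ≈ 15.598*I)
n(f(-5, -5))*j = -4*I*√41119/13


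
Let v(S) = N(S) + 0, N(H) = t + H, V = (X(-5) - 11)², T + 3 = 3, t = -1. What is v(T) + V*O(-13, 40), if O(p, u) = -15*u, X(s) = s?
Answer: -153601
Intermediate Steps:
T = 0 (T = -3 + 3 = 0)
V = 256 (V = (-5 - 11)² = (-16)² = 256)
N(H) = -1 + H
v(S) = -1 + S (v(S) = (-1 + S) + 0 = -1 + S)
v(T) + V*O(-13, 40) = (-1 + 0) + 256*(-15*40) = -1 + 256*(-600) = -1 - 153600 = -153601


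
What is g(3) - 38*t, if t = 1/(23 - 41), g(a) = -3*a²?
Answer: -224/9 ≈ -24.889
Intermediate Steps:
t = -1/18 (t = 1/(-18) = -1/18 ≈ -0.055556)
g(3) - 38*t = -3*3² - 38*(-1/18) = -3*9 + 19/9 = -27 + 19/9 = -224/9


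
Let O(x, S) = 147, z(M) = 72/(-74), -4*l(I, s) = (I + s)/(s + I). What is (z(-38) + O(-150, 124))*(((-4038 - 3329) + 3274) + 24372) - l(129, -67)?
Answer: 438269785/148 ≈ 2.9613e+6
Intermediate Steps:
l(I, s) = -¼ (l(I, s) = -(I + s)/(4*(s + I)) = -(I + s)/(4*(I + s)) = -¼*1 = -¼)
z(M) = -36/37 (z(M) = 72*(-1/74) = -36/37)
(z(-38) + O(-150, 124))*(((-4038 - 3329) + 3274) + 24372) - l(129, -67) = (-36/37 + 147)*(((-4038 - 3329) + 3274) + 24372) - 1*(-¼) = 5403*((-7367 + 3274) + 24372)/37 + ¼ = 5403*(-4093 + 24372)/37 + ¼ = (5403/37)*20279 + ¼ = 109567437/37 + ¼ = 438269785/148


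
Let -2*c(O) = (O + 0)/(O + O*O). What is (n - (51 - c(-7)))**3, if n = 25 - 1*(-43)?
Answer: 8615125/1728 ≈ 4985.6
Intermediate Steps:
c(O) = -O/(2*(O + O**2)) (c(O) = -(O + 0)/(2*(O + O*O)) = -O/(2*(O + O**2)))
n = 68 (n = 25 + 43 = 68)
(n - (51 - c(-7)))**3 = (68 - (51 - (-1)/(2 + 2*(-7))))**3 = (68 - (51 - (-1)/(2 - 14)))**3 = (68 - (51 - (-1)/(-12)))**3 = (68 - (51 - (-1)*(-1)/12))**3 = (68 - (51 - 1*1/12))**3 = (68 - (51 - 1/12))**3 = (68 - 1*611/12)**3 = (68 - 611/12)**3 = (205/12)**3 = 8615125/1728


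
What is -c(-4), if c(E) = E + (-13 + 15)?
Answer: 2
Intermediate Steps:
c(E) = 2 + E (c(E) = E + 2 = 2 + E)
-c(-4) = -(2 - 4) = -1*(-2) = 2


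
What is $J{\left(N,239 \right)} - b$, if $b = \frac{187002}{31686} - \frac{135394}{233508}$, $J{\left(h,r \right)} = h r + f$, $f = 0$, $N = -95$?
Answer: $- \frac{14002681993231}{616577874} \approx -22710.0$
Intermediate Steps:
$J{\left(h,r \right)} = h r$ ($J{\left(h,r \right)} = h r + 0 = h r$)
$b = \frac{3281364061}{616577874}$ ($b = 187002 \cdot \frac{1}{31686} - \frac{67697}{116754} = \frac{31167}{5281} - \frac{67697}{116754} = \frac{3281364061}{616577874} \approx 5.3219$)
$J{\left(N,239 \right)} - b = \left(-95\right) 239 - \frac{3281364061}{616577874} = -22705 - \frac{3281364061}{616577874} = - \frac{14002681993231}{616577874}$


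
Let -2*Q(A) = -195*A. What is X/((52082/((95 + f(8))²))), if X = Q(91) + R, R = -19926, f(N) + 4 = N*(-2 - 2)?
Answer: -76954467/104164 ≈ -738.78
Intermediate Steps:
f(N) = -4 - 4*N (f(N) = -4 + N*(-2 - 2) = -4 + N*(-4) = -4 - 4*N)
Q(A) = 195*A/2 (Q(A) = -(-195)*A/2 = 195*A/2)
X = -22107/2 (X = (195/2)*91 - 19926 = 17745/2 - 19926 = -22107/2 ≈ -11054.)
X/((52082/((95 + f(8))²))) = -22107*(95 + (-4 - 4*8))²/52082/2 = -22107*(95 + (-4 - 32))²/52082/2 = -22107*(95 - 36)²/52082/2 = -22107/(2*(52082/(59²))) = -22107/(2*(52082/3481)) = -22107/(2*(52082*(1/3481))) = -22107/(2*52082/3481) = -22107/2*3481/52082 = -76954467/104164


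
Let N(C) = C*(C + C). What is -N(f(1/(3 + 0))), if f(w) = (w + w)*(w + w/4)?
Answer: -25/162 ≈ -0.15432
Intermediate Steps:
f(w) = 5*w²/2 (f(w) = (2*w)*(w + w*(¼)) = (2*w)*(w + w/4) = (2*w)*(5*w/4) = 5*w²/2)
N(C) = 2*C² (N(C) = C*(2*C) = 2*C²)
-N(f(1/(3 + 0))) = -2*(5*(1/(3 + 0))²/2)² = -2*(5*(1/3)²/2)² = -2*(5*(⅓)²/2)² = -2*((5/2)*(⅑))² = -2*(5/18)² = -2*25/324 = -1*25/162 = -25/162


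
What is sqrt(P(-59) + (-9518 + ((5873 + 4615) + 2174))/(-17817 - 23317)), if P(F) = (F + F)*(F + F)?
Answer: 2*sqrt(85802698)/157 ≈ 118.00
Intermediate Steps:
P(F) = 4*F**2 (P(F) = (2*F)*(2*F) = 4*F**2)
sqrt(P(-59) + (-9518 + ((5873 + 4615) + 2174))/(-17817 - 23317)) = sqrt(4*(-59)**2 + (-9518 + ((5873 + 4615) + 2174))/(-17817 - 23317)) = sqrt(4*3481 + (-9518 + (10488 + 2174))/(-41134)) = sqrt(13924 + (-9518 + 12662)*(-1/41134)) = sqrt(13924 + 3144*(-1/41134)) = sqrt(13924 - 12/157) = sqrt(2186056/157) = 2*sqrt(85802698)/157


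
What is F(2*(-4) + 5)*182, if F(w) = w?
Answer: -546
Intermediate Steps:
F(2*(-4) + 5)*182 = (2*(-4) + 5)*182 = (-8 + 5)*182 = -3*182 = -546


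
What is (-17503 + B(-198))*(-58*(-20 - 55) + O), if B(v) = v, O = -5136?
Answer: 13912986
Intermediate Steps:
(-17503 + B(-198))*(-58*(-20 - 55) + O) = (-17503 - 198)*(-58*(-20 - 55) - 5136) = -17701*(-58*(-75) - 5136) = -17701*(4350 - 5136) = -17701*(-786) = 13912986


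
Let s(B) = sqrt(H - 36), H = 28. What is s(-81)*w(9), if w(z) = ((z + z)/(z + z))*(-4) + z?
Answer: 10*I*sqrt(2) ≈ 14.142*I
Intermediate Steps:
s(B) = 2*I*sqrt(2) (s(B) = sqrt(28 - 36) = sqrt(-8) = 2*I*sqrt(2))
w(z) = -4 + z (w(z) = ((2*z)/((2*z)))*(-4) + z = ((2*z)*(1/(2*z)))*(-4) + z = 1*(-4) + z = -4 + z)
s(-81)*w(9) = (2*I*sqrt(2))*(-4 + 9) = (2*I*sqrt(2))*5 = 10*I*sqrt(2)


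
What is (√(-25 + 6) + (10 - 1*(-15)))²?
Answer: (25 + I*√19)² ≈ 606.0 + 217.94*I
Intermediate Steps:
(√(-25 + 6) + (10 - 1*(-15)))² = (√(-19) + (10 + 15))² = (I*√19 + 25)² = (25 + I*√19)²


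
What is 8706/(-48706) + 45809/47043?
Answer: 910808398/1145638179 ≈ 0.79502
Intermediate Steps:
8706/(-48706) + 45809/47043 = 8706*(-1/48706) + 45809*(1/47043) = -4353/24353 + 45809/47043 = 910808398/1145638179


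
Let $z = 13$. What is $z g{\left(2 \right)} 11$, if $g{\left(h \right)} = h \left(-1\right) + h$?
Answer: $0$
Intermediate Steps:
$g{\left(h \right)} = 0$ ($g{\left(h \right)} = - h + h = 0$)
$z g{\left(2 \right)} 11 = 13 \cdot 0 \cdot 11 = 0 \cdot 11 = 0$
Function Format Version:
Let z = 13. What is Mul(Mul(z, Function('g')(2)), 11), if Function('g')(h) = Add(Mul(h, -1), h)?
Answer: 0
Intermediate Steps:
Function('g')(h) = 0 (Function('g')(h) = Add(Mul(-1, h), h) = 0)
Mul(Mul(z, Function('g')(2)), 11) = Mul(Mul(13, 0), 11) = Mul(0, 11) = 0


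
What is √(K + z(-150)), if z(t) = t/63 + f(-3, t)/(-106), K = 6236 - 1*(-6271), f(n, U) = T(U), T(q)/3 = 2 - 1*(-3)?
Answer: √61960636542/2226 ≈ 111.82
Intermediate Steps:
T(q) = 15 (T(q) = 3*(2 - 1*(-3)) = 3*(2 + 3) = 3*5 = 15)
f(n, U) = 15
K = 12507 (K = 6236 + 6271 = 12507)
z(t) = -15/106 + t/63 (z(t) = t/63 + 15/(-106) = t*(1/63) + 15*(-1/106) = t/63 - 15/106 = -15/106 + t/63)
√(K + z(-150)) = √(12507 + (-15/106 + (1/63)*(-150))) = √(12507 + (-15/106 - 50/21)) = √(12507 - 5615/2226) = √(27834967/2226) = √61960636542/2226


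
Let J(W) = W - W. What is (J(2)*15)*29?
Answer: 0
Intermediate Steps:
J(W) = 0
(J(2)*15)*29 = (0*15)*29 = 0*29 = 0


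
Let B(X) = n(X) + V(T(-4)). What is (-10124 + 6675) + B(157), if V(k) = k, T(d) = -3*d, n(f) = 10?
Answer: -3427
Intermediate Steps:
B(X) = 22 (B(X) = 10 - 3*(-4) = 10 + 12 = 22)
(-10124 + 6675) + B(157) = (-10124 + 6675) + 22 = -3449 + 22 = -3427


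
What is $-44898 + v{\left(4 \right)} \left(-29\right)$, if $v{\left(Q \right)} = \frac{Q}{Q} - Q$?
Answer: $-44811$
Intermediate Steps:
$v{\left(Q \right)} = 1 - Q$
$-44898 + v{\left(4 \right)} \left(-29\right) = -44898 + \left(1 - 4\right) \left(-29\right) = -44898 - -87 = -44898 + 87 = -44811$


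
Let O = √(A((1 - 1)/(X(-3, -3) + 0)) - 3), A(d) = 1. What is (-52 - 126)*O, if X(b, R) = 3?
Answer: -178*I*√2 ≈ -251.73*I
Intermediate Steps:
O = I*√2 (O = √(1 - 3) = √(-2) = I*√2 ≈ 1.4142*I)
(-52 - 126)*O = (-52 - 126)*(I*√2) = -178*I*√2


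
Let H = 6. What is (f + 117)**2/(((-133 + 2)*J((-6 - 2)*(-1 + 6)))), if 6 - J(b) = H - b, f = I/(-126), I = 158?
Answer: 6646658/2599695 ≈ 2.5567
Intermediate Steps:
f = -79/63 (f = 158/(-126) = 158*(-1/126) = -79/63 ≈ -1.2540)
J(b) = b (J(b) = 6 - (6 - b) = 6 + (-6 + b) = b)
(f + 117)**2/(((-133 + 2)*J((-6 - 2)*(-1 + 6)))) = (-79/63 + 117)**2/(((-133 + 2)*((-6 - 2)*(-1 + 6)))) = (7292/63)**2/((-(-1048)*5)) = 53173264/(3969*((-131*(-40)))) = (53173264/3969)/5240 = (53173264/3969)*(1/5240) = 6646658/2599695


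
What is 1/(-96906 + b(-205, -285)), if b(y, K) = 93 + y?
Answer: -1/97018 ≈ -1.0307e-5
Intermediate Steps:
1/(-96906 + b(-205, -285)) = 1/(-96906 + (93 - 205)) = 1/(-96906 - 112) = 1/(-97018) = -1/97018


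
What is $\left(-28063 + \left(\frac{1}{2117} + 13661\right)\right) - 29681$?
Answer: $- \frac{93323710}{2117} \approx -44083.0$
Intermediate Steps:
$\left(-28063 + \left(\frac{1}{2117} + 13661\right)\right) - 29681 = \left(-28063 + \frac{28920338}{2117}\right) - 29681 = - \frac{30489033}{2117} - 29681 = - \frac{93323710}{2117}$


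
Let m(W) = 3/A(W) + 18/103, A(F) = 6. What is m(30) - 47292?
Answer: -9742013/206 ≈ -47291.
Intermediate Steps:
m(W) = 139/206 (m(W) = 3/6 + 18/103 = 3*(⅙) + 18*(1/103) = ½ + 18/103 = 139/206)
m(30) - 47292 = 139/206 - 47292 = -9742013/206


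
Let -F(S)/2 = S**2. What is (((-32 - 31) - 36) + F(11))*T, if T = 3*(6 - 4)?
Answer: -2046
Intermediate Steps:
F(S) = -2*S**2
T = 6 (T = 3*2 = 6)
(((-32 - 31) - 36) + F(11))*T = (((-32 - 31) - 36) - 2*11**2)*6 = ((-63 - 36) - 2*121)*6 = (-99 - 242)*6 = -341*6 = -2046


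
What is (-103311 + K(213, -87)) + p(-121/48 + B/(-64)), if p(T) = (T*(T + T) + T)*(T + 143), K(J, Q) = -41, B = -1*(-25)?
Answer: -358795539439/3538944 ≈ -1.0138e+5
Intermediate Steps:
B = 25
p(T) = (143 + T)*(T + 2*T²) (p(T) = (T*(2*T) + T)*(143 + T) = (2*T² + T)*(143 + T) = (T + 2*T²)*(143 + T) = (143 + T)*(T + 2*T²))
(-103311 + K(213, -87)) + p(-121/48 + B/(-64)) = (-103311 - 41) + (-121/48 + 25/(-64))*(143 + 2*(-121/48 + 25/(-64))² + 287*(-121/48 + 25/(-64))) = -103352 + (-121*1/48 + 25*(-1/64))*(143 + 2*(-121*1/48 + 25*(-1/64))² + 287*(-121*1/48 + 25*(-1/64))) = -103352 + (-121/48 - 25/64)*(143 + 2*(-121/48 - 25/64)² + 287*(-121/48 - 25/64)) = -103352 - 559*(143 + 2*(-559/192)² + 287*(-559/192))/192 = -103352 - 559*(143 + 2*(312481/36864) - 160433/192)/192 = -103352 - 559*(143 + 312481/18432 - 160433/192)/192 = -103352 - 559/192*(-12453311/18432) = -103352 + 6961400849/3538944 = -358795539439/3538944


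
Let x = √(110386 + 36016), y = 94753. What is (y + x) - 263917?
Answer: -169164 + √146402 ≈ -1.6878e+5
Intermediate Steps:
x = √146402 ≈ 382.63
(y + x) - 263917 = (94753 + √146402) - 263917 = -169164 + √146402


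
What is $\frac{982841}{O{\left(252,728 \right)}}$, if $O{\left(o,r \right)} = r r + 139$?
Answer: $\frac{982841}{530123} \approx 1.854$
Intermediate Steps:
$O{\left(o,r \right)} = 139 + r^{2}$ ($O{\left(o,r \right)} = r^{2} + 139 = 139 + r^{2}$)
$\frac{982841}{O{\left(252,728 \right)}} = \frac{982841}{139 + 728^{2}} = \frac{982841}{139 + 529984} = \frac{982841}{530123}$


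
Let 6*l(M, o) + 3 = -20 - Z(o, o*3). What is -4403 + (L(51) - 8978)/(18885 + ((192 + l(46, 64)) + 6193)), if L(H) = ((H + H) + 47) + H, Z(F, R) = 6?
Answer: -60682531/13781 ≈ -4403.3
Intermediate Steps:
l(M, o) = -29/6 (l(M, o) = -½ + (-20 - 1*6)/6 = -½ + (-20 - 6)/6 = -½ + (⅙)*(-26) = -½ - 13/3 = -29/6)
L(H) = 47 + 3*H (L(H) = (2*H + 47) + H = (47 + 2*H) + H = 47 + 3*H)
-4403 + (L(51) - 8978)/(18885 + ((192 + l(46, 64)) + 6193)) = -4403 + ((47 + 3*51) - 8978)/(18885 + ((192 - 29/6) + 6193)) = -4403 + ((47 + 153) - 8978)/(18885 + (1123/6 + 6193)) = -4403 + (200 - 8978)/(18885 + 38281/6) = -4403 - 8778/151591/6 = -4403 - 8778*6/151591 = -4403 - 4788/13781 = -60682531/13781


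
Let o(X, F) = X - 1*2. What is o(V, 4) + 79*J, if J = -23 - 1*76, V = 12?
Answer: -7811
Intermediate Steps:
o(X, F) = -2 + X (o(X, F) = X - 2 = -2 + X)
J = -99 (J = -23 - 76 = -99)
o(V, 4) + 79*J = (-2 + 12) + 79*(-99) = 10 - 7821 = -7811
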